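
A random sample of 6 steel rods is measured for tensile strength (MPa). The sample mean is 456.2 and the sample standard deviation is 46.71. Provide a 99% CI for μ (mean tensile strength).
(379.31, 533.09)

t-interval (σ unknown):
df = n - 1 = 5
t* = 4.032 for 99% confidence

Margin of error = t* · s/√n = 4.032 · 46.71/√6 = 76.89

CI: (379.31, 533.09)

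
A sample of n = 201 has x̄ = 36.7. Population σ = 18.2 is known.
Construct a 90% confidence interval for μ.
(34.59, 38.81)

z-interval (σ known):
z* = 1.645 for 90% confidence

Margin of error = z* · σ/√n = 1.645 · 18.2/√201 = 2.11

CI: (36.7 - 2.11, 36.7 + 2.11) = (34.59, 38.81)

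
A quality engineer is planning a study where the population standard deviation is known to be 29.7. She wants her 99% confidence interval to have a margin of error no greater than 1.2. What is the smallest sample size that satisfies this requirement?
n ≥ 4065

For margin E ≤ 1.2:
n ≥ (z* · σ / E)²
n ≥ (2.576 · 29.7 / 1.2)²
n ≥ 4064.83

Minimum n = 4065 (rounding up)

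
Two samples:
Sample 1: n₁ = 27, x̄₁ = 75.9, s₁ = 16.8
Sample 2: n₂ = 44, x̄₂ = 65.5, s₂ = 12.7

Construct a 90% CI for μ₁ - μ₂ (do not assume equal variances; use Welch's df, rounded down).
(4.09, 16.71)

Difference: x̄₁ - x̄₂ = 10.40
SE = √(s₁²/n₁ + s₂²/n₂) = √(16.8²/27 + 12.7²/44) = 3.7575
df = 44.15 → 44 (Welch–Satterthwaite, rounded down)
t* = 1.680

CI: 10.40 ± 1.680 · 3.7575 = 10.40 ± 6.31 = (4.09, 16.71)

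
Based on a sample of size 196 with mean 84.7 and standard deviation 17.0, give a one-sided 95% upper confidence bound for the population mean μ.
μ ≤ 86.71

Upper bound (one-sided):
t* = 1.653 (one-sided for 95%)
Upper bound = x̄ + t* · s/√n = 84.7 + 1.653 · 17.0/√196 = 86.71

We are 95% confident that μ ≤ 86.71.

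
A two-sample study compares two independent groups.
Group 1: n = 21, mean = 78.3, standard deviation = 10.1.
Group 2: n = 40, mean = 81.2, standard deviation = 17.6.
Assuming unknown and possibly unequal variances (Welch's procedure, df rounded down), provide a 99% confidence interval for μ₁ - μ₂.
(-12.35, 6.55)

Difference: x̄₁ - x̄₂ = -2.90
SE = √(s₁²/n₁ + s₂²/n₂) = √(10.1²/21 + 17.6²/40) = 3.5499
df = 58.44 → 58 (Welch–Satterthwaite, rounded down)
t* = 2.663

CI: -2.90 ± 2.663 · 3.5499 = -2.90 ± 9.45 = (-12.35, 6.55)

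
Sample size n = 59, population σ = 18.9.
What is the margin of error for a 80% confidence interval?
Margin of error = 3.15

Margin of error = z* · σ/√n
= 1.282 · 18.9/√59
= 1.282 · 18.9/7.6811
= 3.15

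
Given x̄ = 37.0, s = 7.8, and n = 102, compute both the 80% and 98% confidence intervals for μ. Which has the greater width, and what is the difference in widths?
98% CI is wider by 1.66

df = 101
80% CI: t* = 1.290, (36.00, 38.00), width = 2 · t* · s/√n = 1.99
98% CI: t* = 2.364, (35.17, 38.83), width = 2 · t* · s/√n = 3.65

The 98% CI is wider by 3.65 - 1.99 = 1.66.
Higher confidence requires a wider interval.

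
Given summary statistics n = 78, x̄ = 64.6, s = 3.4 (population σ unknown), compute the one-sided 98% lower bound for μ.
μ ≥ 63.80

Lower bound (one-sided):
t* = 2.089 (one-sided for 98%)
Lower bound = x̄ - t* · s/√n = 64.6 - 2.089 · 3.4/√78 = 63.80

We are 98% confident that μ ≥ 63.80.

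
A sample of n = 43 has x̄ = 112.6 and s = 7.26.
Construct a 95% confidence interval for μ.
(110.37, 114.83)

t-interval (σ unknown):
df = n - 1 = 42
t* = 2.018 for 95% confidence

Margin of error = t* · s/√n = 2.018 · 7.26/√43 = 2.23

CI: (110.37, 114.83)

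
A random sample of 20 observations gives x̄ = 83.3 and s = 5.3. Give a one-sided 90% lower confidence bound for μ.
μ ≥ 81.73

Lower bound (one-sided):
t* = 1.328 (one-sided for 90%)
Lower bound = x̄ - t* · s/√n = 83.3 - 1.328 · 5.3/√20 = 81.73

We are 90% confident that μ ≥ 81.73.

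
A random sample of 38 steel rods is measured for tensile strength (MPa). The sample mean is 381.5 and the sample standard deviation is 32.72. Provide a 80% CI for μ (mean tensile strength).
(374.57, 388.43)

t-interval (σ unknown):
df = n - 1 = 37
t* = 1.305 for 80% confidence

Margin of error = t* · s/√n = 1.305 · 32.72/√38 = 6.93

CI: (374.57, 388.43)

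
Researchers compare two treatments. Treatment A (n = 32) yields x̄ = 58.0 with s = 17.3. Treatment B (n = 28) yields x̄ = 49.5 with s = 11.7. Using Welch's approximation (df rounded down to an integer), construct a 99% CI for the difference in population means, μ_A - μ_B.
(-1.58, 18.58)

Difference: x̄₁ - x̄₂ = 8.50
SE = √(s₁²/n₁ + s₂²/n₂) = √(17.3²/32 + 11.7²/28) = 3.7738
df = 54.71 → 54 (Welch–Satterthwaite, rounded down)
t* = 2.670

CI: 8.50 ± 2.670 · 3.7738 = 8.50 ± 10.08 = (-1.58, 18.58)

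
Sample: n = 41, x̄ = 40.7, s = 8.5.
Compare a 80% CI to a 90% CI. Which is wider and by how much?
90% CI is wider by 1.01

df = 40
80% CI: t* = 1.303, (38.97, 42.43), width = 2 · t* · s/√n = 3.46
90% CI: t* = 1.684, (38.46, 42.94), width = 2 · t* · s/√n = 4.47

The 90% CI is wider by 4.47 - 3.46 = 1.01.
Higher confidence requires a wider interval.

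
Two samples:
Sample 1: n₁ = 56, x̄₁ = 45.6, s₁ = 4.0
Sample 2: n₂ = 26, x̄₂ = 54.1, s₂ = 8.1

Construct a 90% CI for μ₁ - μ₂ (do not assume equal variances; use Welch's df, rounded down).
(-11.34, -5.66)

Difference: x̄₁ - x̄₂ = -8.50
SE = √(s₁²/n₁ + s₂²/n₂) = √(4.0²/56 + 8.1²/26) = 1.6761
df = 30.80 → 30 (Welch–Satterthwaite, rounded down)
t* = 1.697

CI: -8.50 ± 1.697 · 1.6761 = -8.50 ± 2.84 = (-11.34, -5.66)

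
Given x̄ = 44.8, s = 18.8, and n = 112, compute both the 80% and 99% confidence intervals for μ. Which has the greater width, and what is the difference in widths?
99% CI is wider by 4.73

df = 111
80% CI: t* = 1.289, (42.51, 47.09), width = 2 · t* · s/√n = 4.58
99% CI: t* = 2.621, (40.14, 49.46), width = 2 · t* · s/√n = 9.31

The 99% CI is wider by 9.31 - 4.58 = 4.73.
Higher confidence requires a wider interval.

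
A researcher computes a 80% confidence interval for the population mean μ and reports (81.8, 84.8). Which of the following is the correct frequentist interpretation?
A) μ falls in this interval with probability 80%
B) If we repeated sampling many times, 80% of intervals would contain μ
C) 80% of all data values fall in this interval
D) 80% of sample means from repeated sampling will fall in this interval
B

A) Wrong — μ is fixed; the randomness lives in the interval, not in μ.
B) Correct — this is the frequentist long-run coverage interpretation.
C) Wrong — a CI is about the parameter μ, not individual data values.
D) Wrong — coverage applies to intervals containing μ, not to future x̄ values.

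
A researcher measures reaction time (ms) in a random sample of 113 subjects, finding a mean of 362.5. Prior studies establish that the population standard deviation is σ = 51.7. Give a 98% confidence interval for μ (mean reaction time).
(351.19, 373.81)

z-interval (σ known):
z* = 2.326 for 98% confidence

Margin of error = z* · σ/√n = 2.326 · 51.7/√113 = 11.31

CI: (362.5 - 11.31, 362.5 + 11.31) = (351.19, 373.81)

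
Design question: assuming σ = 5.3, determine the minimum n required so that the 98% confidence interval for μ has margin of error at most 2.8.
n ≥ 20

For margin E ≤ 2.8:
n ≥ (z* · σ / E)²
n ≥ (2.326 · 5.3 / 2.8)²
n ≥ 19.38

Minimum n = 20 (rounding up)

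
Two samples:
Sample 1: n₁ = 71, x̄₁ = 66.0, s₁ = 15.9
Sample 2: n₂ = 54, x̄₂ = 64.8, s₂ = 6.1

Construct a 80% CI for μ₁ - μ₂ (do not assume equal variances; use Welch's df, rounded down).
(-1.46, 3.86)

Difference: x̄₁ - x̄₂ = 1.20
SE = √(s₁²/n₁ + s₂²/n₂) = √(15.9²/71 + 6.1²/54) = 2.0615
df = 95.01 → 95 (Welch–Satterthwaite, rounded down)
t* = 1.291

CI: 1.20 ± 1.291 · 2.0615 = 1.20 ± 2.66 = (-1.46, 3.86)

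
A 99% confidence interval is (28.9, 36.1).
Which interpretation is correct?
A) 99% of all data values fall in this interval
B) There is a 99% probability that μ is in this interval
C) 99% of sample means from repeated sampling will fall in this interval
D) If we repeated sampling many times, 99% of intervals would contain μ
D

A) Wrong — a CI is about the parameter μ, not individual data values.
B) Wrong — μ is fixed; the randomness lives in the interval, not in μ.
C) Wrong — coverage applies to intervals containing μ, not to future x̄ values.
D) Correct — this is the frequentist long-run coverage interpretation.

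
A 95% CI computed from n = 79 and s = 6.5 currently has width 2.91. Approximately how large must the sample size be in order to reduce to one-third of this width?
n ≈ 711

CI width ∝ 1/√n
To reduce width by factor 3, need √n to grow by 3 → need 3² = 9 times as many samples.

Current: n = 79, width = 2.91
New: n = 711, width ≈ 0.96

Width reduced by factor of 2.91/0.96 = 3.03.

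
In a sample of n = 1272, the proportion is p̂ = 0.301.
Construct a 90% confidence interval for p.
(0.280, 0.322)

Proportion CI:
SE = √(p̂(1-p̂)/n) = √(0.301 · 0.699 / 1272) = 0.01286

z* = 1.645
Margin = z* · SE = 1.645 · 0.01286 = 0.0212

CI: 0.301 ± 0.0212 = (0.280, 0.322)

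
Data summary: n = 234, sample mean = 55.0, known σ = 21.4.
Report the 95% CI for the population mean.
(52.26, 57.74)

z-interval (σ known):
z* = 1.960 for 95% confidence

Margin of error = z* · σ/√n = 1.960 · 21.4/√234 = 2.74

CI: (55.0 - 2.74, 55.0 + 2.74) = (52.26, 57.74)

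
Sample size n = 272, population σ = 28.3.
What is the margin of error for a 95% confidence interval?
Margin of error = 3.36

Margin of error = z* · σ/√n
= 1.960 · 28.3/√272
= 1.960 · 28.3/16.4924
= 3.36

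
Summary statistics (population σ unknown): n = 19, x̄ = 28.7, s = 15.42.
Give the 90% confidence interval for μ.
(22.57, 34.83)

t-interval (σ unknown):
df = n - 1 = 18
t* = 1.734 for 90% confidence

Margin of error = t* · s/√n = 1.734 · 15.42/√19 = 6.13

CI: (22.57, 34.83)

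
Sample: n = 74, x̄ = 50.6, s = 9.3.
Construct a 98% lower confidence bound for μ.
μ ≥ 48.34

Lower bound (one-sided):
t* = 2.091 (one-sided for 98%)
Lower bound = x̄ - t* · s/√n = 50.6 - 2.091 · 9.3/√74 = 48.34

We are 98% confident that μ ≥ 48.34.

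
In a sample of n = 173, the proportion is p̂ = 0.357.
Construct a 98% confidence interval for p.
(0.272, 0.442)

Proportion CI:
SE = √(p̂(1-p̂)/n) = √(0.357 · 0.643 / 173) = 0.03643

z* = 2.326
Margin = z* · SE = 2.326 · 0.03643 = 0.0847

CI: 0.357 ± 0.0847 = (0.272, 0.442)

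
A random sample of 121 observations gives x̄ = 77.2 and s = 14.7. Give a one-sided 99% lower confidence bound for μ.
μ ≥ 74.05

Lower bound (one-sided):
t* = 2.358 (one-sided for 99%)
Lower bound = x̄ - t* · s/√n = 77.2 - 2.358 · 14.7/√121 = 74.05

We are 99% confident that μ ≥ 74.05.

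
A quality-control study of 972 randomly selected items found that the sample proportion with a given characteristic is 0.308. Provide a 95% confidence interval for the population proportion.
(0.279, 0.337)

Proportion CI:
SE = √(p̂(1-p̂)/n) = √(0.308 · 0.692 / 972) = 0.01481

z* = 1.960
Margin = z* · SE = 1.960 · 0.01481 = 0.0290

CI: 0.308 ± 0.0290 = (0.279, 0.337)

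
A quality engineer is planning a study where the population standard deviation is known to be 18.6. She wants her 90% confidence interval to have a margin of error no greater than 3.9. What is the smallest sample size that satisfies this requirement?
n ≥ 62

For margin E ≤ 3.9:
n ≥ (z* · σ / E)²
n ≥ (1.645 · 18.6 / 3.9)²
n ≥ 61.55

Minimum n = 62 (rounding up)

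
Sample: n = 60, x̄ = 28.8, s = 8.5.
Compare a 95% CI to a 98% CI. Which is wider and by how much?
98% CI is wider by 0.86

df = 59
95% CI: t* = 2.001, (26.60, 31.00), width = 2 · t* · s/√n = 4.39
98% CI: t* = 2.391, (26.18, 31.42), width = 2 · t* · s/√n = 5.25

The 98% CI is wider by 5.25 - 4.39 = 0.86.
Higher confidence requires a wider interval.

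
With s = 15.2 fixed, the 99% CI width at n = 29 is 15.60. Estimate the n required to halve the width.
n ≈ 116

CI width ∝ 1/√n
To reduce width by factor 2, need √n to grow by 2 → need 2² = 4 times as many samples.

Current: n = 29, width = 15.60
New: n = 116, width ≈ 7.39

Width reduced by factor of 15.60/7.39 = 2.11.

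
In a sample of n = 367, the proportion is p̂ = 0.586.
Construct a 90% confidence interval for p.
(0.544, 0.628)

Proportion CI:
SE = √(p̂(1-p̂)/n) = √(0.586 · 0.414 / 367) = 0.02571

z* = 1.645
Margin = z* · SE = 1.645 · 0.02571 = 0.0423

CI: 0.586 ± 0.0423 = (0.544, 0.628)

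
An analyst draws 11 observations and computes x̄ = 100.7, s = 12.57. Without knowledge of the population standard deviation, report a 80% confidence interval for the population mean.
(95.50, 105.90)

t-interval (σ unknown):
df = n - 1 = 10
t* = 1.372 for 80% confidence

Margin of error = t* · s/√n = 1.372 · 12.57/√11 = 5.20

CI: (95.50, 105.90)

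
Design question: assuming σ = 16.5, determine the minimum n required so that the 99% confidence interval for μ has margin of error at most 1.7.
n ≥ 626

For margin E ≤ 1.7:
n ≥ (z* · σ / E)²
n ≥ (2.576 · 16.5 / 1.7)²
n ≥ 625.12

Minimum n = 626 (rounding up)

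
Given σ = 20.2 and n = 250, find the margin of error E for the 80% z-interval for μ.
Margin of error = 1.64

Margin of error = z* · σ/√n
= 1.282 · 20.2/√250
= 1.282 · 20.2/15.8114
= 1.64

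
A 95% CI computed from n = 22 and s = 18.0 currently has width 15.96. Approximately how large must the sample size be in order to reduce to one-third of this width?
n ≈ 198

CI width ∝ 1/√n
To reduce width by factor 3, need √n to grow by 3 → need 3² = 9 times as many samples.

Current: n = 22, width = 15.96
New: n = 198, width ≈ 5.05

Width reduced by factor of 15.96/5.05 = 3.16.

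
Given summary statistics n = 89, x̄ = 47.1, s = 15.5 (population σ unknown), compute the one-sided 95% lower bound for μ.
μ ≥ 44.37

Lower bound (one-sided):
t* = 1.662 (one-sided for 95%)
Lower bound = x̄ - t* · s/√n = 47.1 - 1.662 · 15.5/√89 = 44.37

We are 95% confident that μ ≥ 44.37.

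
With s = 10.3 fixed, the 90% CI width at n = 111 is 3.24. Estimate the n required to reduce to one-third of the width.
n ≈ 999

CI width ∝ 1/√n
To reduce width by factor 3, need √n to grow by 3 → need 3² = 9 times as many samples.

Current: n = 111, width = 3.24
New: n = 999, width ≈ 1.07

Width reduced by factor of 3.24/1.07 = 3.03.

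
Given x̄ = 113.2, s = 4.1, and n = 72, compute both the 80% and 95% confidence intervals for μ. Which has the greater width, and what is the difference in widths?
95% CI is wider by 0.68

df = 71
80% CI: t* = 1.294, (112.57, 113.83), width = 2 · t* · s/√n = 1.25
95% CI: t* = 1.994, (112.24, 114.16), width = 2 · t* · s/√n = 1.93

The 95% CI is wider by 1.93 - 1.25 = 0.68.
Higher confidence requires a wider interval.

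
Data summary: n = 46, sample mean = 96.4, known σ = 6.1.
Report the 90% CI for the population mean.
(94.92, 97.88)

z-interval (σ known):
z* = 1.645 for 90% confidence

Margin of error = z* · σ/√n = 1.645 · 6.1/√46 = 1.48

CI: (96.4 - 1.48, 96.4 + 1.48) = (94.92, 97.88)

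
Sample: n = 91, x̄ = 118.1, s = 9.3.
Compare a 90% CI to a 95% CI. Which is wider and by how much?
95% CI is wider by 0.63

df = 90
90% CI: t* = 1.662, (116.48, 119.72), width = 2 · t* · s/√n = 3.24
95% CI: t* = 1.987, (116.16, 120.04), width = 2 · t* · s/√n = 3.87

The 95% CI is wider by 3.87 - 3.24 = 0.63.
Higher confidence requires a wider interval.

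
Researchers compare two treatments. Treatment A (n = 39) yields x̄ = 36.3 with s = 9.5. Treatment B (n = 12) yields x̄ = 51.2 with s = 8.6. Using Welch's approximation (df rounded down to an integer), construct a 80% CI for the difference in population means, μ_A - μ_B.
(-18.77, -11.03)

Difference: x̄₁ - x̄₂ = -14.90
SE = √(s₁²/n₁ + s₂²/n₂) = √(9.5²/39 + 8.6²/12) = 2.9116
df = 19.99 → 19 (Welch–Satterthwaite, rounded down)
t* = 1.328

CI: -14.90 ± 1.328 · 2.9116 = -14.90 ± 3.87 = (-18.77, -11.03)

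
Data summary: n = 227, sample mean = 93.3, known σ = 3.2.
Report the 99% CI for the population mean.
(92.75, 93.85)

z-interval (σ known):
z* = 2.576 for 99% confidence

Margin of error = z* · σ/√n = 2.576 · 3.2/√227 = 0.55

CI: (93.3 - 0.55, 93.3 + 0.55) = (92.75, 93.85)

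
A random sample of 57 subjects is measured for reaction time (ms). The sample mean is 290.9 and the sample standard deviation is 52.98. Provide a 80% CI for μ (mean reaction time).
(281.80, 300.00)

t-interval (σ unknown):
df = n - 1 = 56
t* = 1.297 for 80% confidence

Margin of error = t* · s/√n = 1.297 · 52.98/√57 = 9.10

CI: (281.80, 300.00)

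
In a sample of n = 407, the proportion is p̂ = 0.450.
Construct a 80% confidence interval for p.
(0.418, 0.482)

Proportion CI:
SE = √(p̂(1-p̂)/n) = √(0.450 · 0.550 / 407) = 0.02466

z* = 1.282
Margin = z* · SE = 1.282 · 0.02466 = 0.0316

CI: 0.450 ± 0.0316 = (0.418, 0.482)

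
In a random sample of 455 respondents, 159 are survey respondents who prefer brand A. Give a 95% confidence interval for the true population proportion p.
(0.306, 0.393)

Proportion CI:
p̂ = 159/455 = 0.34945
SE = √(p̂(1-p̂)/n) = √(0.34945 · 0.65055 / 455) = 0.02235

z* = 1.960
Margin = z* · SE = 1.960 · 0.02235 = 0.0438

CI: 0.34945 ± 0.0438 = (0.306, 0.393)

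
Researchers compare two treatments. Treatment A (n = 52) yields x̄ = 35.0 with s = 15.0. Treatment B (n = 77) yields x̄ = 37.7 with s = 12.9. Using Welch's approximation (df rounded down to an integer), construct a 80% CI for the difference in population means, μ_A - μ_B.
(-5.99, 0.59)

Difference: x̄₁ - x̄₂ = -2.70
SE = √(s₁²/n₁ + s₂²/n₂) = √(15.0²/52 + 12.9²/77) = 2.5472
df = 98.23 → 98 (Welch–Satterthwaite, rounded down)
t* = 1.290

CI: -2.70 ± 1.290 · 2.5472 = -2.70 ± 3.29 = (-5.99, 0.59)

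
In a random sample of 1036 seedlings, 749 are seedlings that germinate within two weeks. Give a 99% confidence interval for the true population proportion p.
(0.687, 0.759)

Proportion CI:
p̂ = 749/1036 = 0.72297
SE = √(p̂(1-p̂)/n) = √(0.72297 · 0.27703 / 1036) = 0.01390

z* = 2.576
Margin = z* · SE = 2.576 · 0.01390 = 0.0358

CI: 0.72297 ± 0.0358 = (0.687, 0.759)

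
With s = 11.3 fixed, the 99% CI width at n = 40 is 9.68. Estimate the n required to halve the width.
n ≈ 160

CI width ∝ 1/√n
To reduce width by factor 2, need √n to grow by 2 → need 2² = 4 times as many samples.

Current: n = 40, width = 9.68
New: n = 160, width ≈ 4.66

Width reduced by factor of 9.68/4.66 = 2.08.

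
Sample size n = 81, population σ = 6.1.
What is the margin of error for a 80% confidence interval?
Margin of error = 0.87

Margin of error = z* · σ/√n
= 1.282 · 6.1/√81
= 1.282 · 6.1/9.0000
= 0.87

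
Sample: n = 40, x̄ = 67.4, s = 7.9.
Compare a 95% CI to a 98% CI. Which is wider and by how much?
98% CI is wider by 1.01

df = 39
95% CI: t* = 2.023, (64.87, 69.93), width = 2 · t* · s/√n = 5.05
98% CI: t* = 2.426, (64.37, 70.43), width = 2 · t* · s/√n = 6.06

The 98% CI is wider by 6.06 - 5.05 = 1.01.
Higher confidence requires a wider interval.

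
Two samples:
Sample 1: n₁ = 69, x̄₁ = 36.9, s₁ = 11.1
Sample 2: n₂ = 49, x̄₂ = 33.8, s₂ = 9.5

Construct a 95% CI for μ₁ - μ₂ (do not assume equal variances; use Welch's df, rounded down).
(-0.67, 6.87)

Difference: x̄₁ - x̄₂ = 3.10
SE = √(s₁²/n₁ + s₂²/n₂) = √(11.1²/69 + 9.5²/49) = 1.9046
df = 111.93 → 111 (Welch–Satterthwaite, rounded down)
t* = 1.982

CI: 3.10 ± 1.982 · 1.9046 = 3.10 ± 3.77 = (-0.67, 6.87)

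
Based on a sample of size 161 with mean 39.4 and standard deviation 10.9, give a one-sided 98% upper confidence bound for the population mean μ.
μ ≤ 41.18

Upper bound (one-sided):
t* = 2.071 (one-sided for 98%)
Upper bound = x̄ + t* · s/√n = 39.4 + 2.071 · 10.9/√161 = 41.18

We are 98% confident that μ ≤ 41.18.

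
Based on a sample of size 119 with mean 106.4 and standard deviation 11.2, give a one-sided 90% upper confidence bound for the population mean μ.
μ ≤ 107.72

Upper bound (one-sided):
t* = 1.289 (one-sided for 90%)
Upper bound = x̄ + t* · s/√n = 106.4 + 1.289 · 11.2/√119 = 107.72

We are 90% confident that μ ≤ 107.72.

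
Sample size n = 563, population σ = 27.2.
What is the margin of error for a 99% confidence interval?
Margin of error = 2.95

Margin of error = z* · σ/√n
= 2.576 · 27.2/√563
= 2.576 · 27.2/23.7276
= 2.95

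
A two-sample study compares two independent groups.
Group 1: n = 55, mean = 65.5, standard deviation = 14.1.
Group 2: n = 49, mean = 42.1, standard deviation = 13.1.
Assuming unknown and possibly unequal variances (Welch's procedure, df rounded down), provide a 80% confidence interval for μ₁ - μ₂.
(19.96, 26.84)

Difference: x̄₁ - x̄₂ = 23.40
SE = √(s₁²/n₁ + s₂²/n₂) = √(14.1²/55 + 13.1²/49) = 2.6678
df = 101.81 → 101 (Welch–Satterthwaite, rounded down)
t* = 1.290

CI: 23.40 ± 1.290 · 2.6678 = 23.40 ± 3.44 = (19.96, 26.84)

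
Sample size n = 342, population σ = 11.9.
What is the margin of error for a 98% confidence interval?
Margin of error = 1.50

Margin of error = z* · σ/√n
= 2.326 · 11.9/√342
= 2.326 · 11.9/18.4932
= 1.50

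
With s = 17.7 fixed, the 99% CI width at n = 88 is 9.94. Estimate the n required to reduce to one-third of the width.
n ≈ 792

CI width ∝ 1/√n
To reduce width by factor 3, need √n to grow by 3 → need 3² = 9 times as many samples.

Current: n = 88, width = 9.94
New: n = 792, width ≈ 3.25

Width reduced by factor of 9.94/3.25 = 3.06.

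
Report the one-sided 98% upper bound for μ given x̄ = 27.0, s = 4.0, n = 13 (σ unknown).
μ ≤ 29.55

Upper bound (one-sided):
t* = 2.303 (one-sided for 98%)
Upper bound = x̄ + t* · s/√n = 27.0 + 2.303 · 4.0/√13 = 29.55

We are 98% confident that μ ≤ 29.55.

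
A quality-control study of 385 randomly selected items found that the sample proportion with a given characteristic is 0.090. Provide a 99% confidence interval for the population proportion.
(0.052, 0.128)

Proportion CI:
SE = √(p̂(1-p̂)/n) = √(0.090 · 0.910 / 385) = 0.01459

z* = 2.576
Margin = z* · SE = 2.576 · 0.01459 = 0.0376

CI: 0.090 ± 0.0376 = (0.052, 0.128)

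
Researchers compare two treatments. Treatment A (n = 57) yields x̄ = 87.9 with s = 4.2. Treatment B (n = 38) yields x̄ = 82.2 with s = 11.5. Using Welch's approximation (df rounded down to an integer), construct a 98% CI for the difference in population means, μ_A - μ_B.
(1.00, 10.40)

Difference: x̄₁ - x̄₂ = 5.70
SE = √(s₁²/n₁ + s₂²/n₂) = √(4.2²/57 + 11.5²/38) = 1.9467
df = 43.64 → 43 (Welch–Satterthwaite, rounded down)
t* = 2.416

CI: 5.70 ± 2.416 · 1.9467 = 5.70 ± 4.70 = (1.00, 10.40)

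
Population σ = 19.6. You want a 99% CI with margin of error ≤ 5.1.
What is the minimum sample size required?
n ≥ 99

For margin E ≤ 5.1:
n ≥ (z* · σ / E)²
n ≥ (2.576 · 19.6 / 5.1)²
n ≥ 98.01

Minimum n = 99 (rounding up)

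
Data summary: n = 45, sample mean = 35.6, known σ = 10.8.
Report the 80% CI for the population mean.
(33.54, 37.66)

z-interval (σ known):
z* = 1.282 for 80% confidence

Margin of error = z* · σ/√n = 1.282 · 10.8/√45 = 2.06

CI: (35.6 - 2.06, 35.6 + 2.06) = (33.54, 37.66)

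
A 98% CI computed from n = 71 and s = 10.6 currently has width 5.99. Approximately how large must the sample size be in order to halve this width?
n ≈ 284

CI width ∝ 1/√n
To reduce width by factor 2, need √n to grow by 2 → need 2² = 4 times as many samples.

Current: n = 71, width = 5.99
New: n = 284, width ≈ 2.94

Width reduced by factor of 5.99/2.94 = 2.04.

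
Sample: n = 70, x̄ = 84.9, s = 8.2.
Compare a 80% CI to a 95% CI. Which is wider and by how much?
95% CI is wider by 1.37

df = 69
80% CI: t* = 1.294, (83.63, 86.17), width = 2 · t* · s/√n = 2.54
95% CI: t* = 1.995, (82.94, 86.86), width = 2 · t* · s/√n = 3.91

The 95% CI is wider by 3.91 - 2.54 = 1.37.
Higher confidence requires a wider interval.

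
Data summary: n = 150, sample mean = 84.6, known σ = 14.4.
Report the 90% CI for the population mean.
(82.67, 86.53)

z-interval (σ known):
z* = 1.645 for 90% confidence

Margin of error = z* · σ/√n = 1.645 · 14.4/√150 = 1.93

CI: (84.6 - 1.93, 84.6 + 1.93) = (82.67, 86.53)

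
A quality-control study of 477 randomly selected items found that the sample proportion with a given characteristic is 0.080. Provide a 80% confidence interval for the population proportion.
(0.064, 0.096)

Proportion CI:
SE = √(p̂(1-p̂)/n) = √(0.080 · 0.920 / 477) = 0.01242

z* = 1.282
Margin = z* · SE = 1.282 · 0.01242 = 0.0159

CI: 0.080 ± 0.0159 = (0.064, 0.096)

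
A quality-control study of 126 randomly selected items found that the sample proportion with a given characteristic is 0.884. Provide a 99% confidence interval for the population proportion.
(0.811, 0.957)

Proportion CI:
SE = √(p̂(1-p̂)/n) = √(0.884 · 0.116 / 126) = 0.02853

z* = 2.576
Margin = z* · SE = 2.576 · 0.02853 = 0.0735

CI: 0.884 ± 0.0735 = (0.811, 0.957)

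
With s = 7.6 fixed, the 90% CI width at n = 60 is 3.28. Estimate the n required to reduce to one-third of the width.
n ≈ 540

CI width ∝ 1/√n
To reduce width by factor 3, need √n to grow by 3 → need 3² = 9 times as many samples.

Current: n = 60, width = 3.28
New: n = 540, width ≈ 1.08

Width reduced by factor of 3.28/1.08 = 3.04.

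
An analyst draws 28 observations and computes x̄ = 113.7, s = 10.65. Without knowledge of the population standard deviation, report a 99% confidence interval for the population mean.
(108.12, 119.28)

t-interval (σ unknown):
df = n - 1 = 27
t* = 2.771 for 99% confidence

Margin of error = t* · s/√n = 2.771 · 10.65/√28 = 5.58

CI: (108.12, 119.28)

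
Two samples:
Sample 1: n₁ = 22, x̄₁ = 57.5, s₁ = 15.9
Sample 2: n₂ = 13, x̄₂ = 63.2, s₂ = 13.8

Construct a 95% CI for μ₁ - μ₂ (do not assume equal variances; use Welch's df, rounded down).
(-16.17, 4.77)

Difference: x̄₁ - x̄₂ = -5.70
SE = √(s₁²/n₁ + s₂²/n₂) = √(15.9²/22 + 13.8²/13) = 5.1128
df = 28.27 → 28 (Welch–Satterthwaite, rounded down)
t* = 2.048

CI: -5.70 ± 2.048 · 5.1128 = -5.70 ± 10.47 = (-16.17, 4.77)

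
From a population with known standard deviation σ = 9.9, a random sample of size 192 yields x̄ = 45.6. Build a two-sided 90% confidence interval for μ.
(44.42, 46.78)

z-interval (σ known):
z* = 1.645 for 90% confidence

Margin of error = z* · σ/√n = 1.645 · 9.9/√192 = 1.18

CI: (45.6 - 1.18, 45.6 + 1.18) = (44.42, 46.78)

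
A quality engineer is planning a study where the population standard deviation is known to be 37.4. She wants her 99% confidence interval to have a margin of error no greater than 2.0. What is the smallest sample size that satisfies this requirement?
n ≥ 2321

For margin E ≤ 2.0:
n ≥ (z* · σ / E)²
n ≥ (2.576 · 37.4 / 2.0)²
n ≥ 2320.46

Minimum n = 2321 (rounding up)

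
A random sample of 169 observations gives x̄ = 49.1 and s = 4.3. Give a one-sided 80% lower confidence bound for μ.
μ ≥ 48.82

Lower bound (one-sided):
t* = 0.844 (one-sided for 80%)
Lower bound = x̄ - t* · s/√n = 49.1 - 0.844 · 4.3/√169 = 48.82

We are 80% confident that μ ≥ 48.82.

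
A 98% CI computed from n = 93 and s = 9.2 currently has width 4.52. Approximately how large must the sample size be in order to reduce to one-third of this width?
n ≈ 837

CI width ∝ 1/√n
To reduce width by factor 3, need √n to grow by 3 → need 3² = 9 times as many samples.

Current: n = 93, width = 4.52
New: n = 837, width ≈ 1.48

Width reduced by factor of 4.52/1.48 = 3.05.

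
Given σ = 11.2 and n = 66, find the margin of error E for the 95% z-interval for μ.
Margin of error = 2.70

Margin of error = z* · σ/√n
= 1.960 · 11.2/√66
= 1.960 · 11.2/8.1240
= 2.70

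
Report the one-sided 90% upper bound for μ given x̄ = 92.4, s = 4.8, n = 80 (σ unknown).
μ ≤ 93.09

Upper bound (one-sided):
t* = 1.292 (one-sided for 90%)
Upper bound = x̄ + t* · s/√n = 92.4 + 1.292 · 4.8/√80 = 93.09

We are 90% confident that μ ≤ 93.09.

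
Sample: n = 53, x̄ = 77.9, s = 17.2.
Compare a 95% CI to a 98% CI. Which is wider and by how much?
98% CI is wider by 1.86

df = 52
95% CI: t* = 2.007, (73.16, 82.64), width = 2 · t* · s/√n = 9.48
98% CI: t* = 2.400, (72.23, 83.57), width = 2 · t* · s/√n = 11.34

The 98% CI is wider by 11.34 - 9.48 = 1.86.
Higher confidence requires a wider interval.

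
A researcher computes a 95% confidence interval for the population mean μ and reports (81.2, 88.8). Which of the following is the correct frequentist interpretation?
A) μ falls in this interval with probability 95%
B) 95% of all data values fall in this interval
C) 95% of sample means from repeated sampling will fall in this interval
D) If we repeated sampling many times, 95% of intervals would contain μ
D

A) Wrong — μ is fixed; the randomness lives in the interval, not in μ.
B) Wrong — a CI is about the parameter μ, not individual data values.
C) Wrong — coverage applies to intervals containing μ, not to future x̄ values.
D) Correct — this is the frequentist long-run coverage interpretation.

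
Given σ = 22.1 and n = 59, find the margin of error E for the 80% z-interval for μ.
Margin of error = 3.69

Margin of error = z* · σ/√n
= 1.282 · 22.1/√59
= 1.282 · 22.1/7.6811
= 3.69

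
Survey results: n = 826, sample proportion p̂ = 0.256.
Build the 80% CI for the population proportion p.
(0.237, 0.275)

Proportion CI:
SE = √(p̂(1-p̂)/n) = √(0.256 · 0.744 / 826) = 0.01519

z* = 1.282
Margin = z* · SE = 1.282 · 0.01519 = 0.0195

CI: 0.256 ± 0.0195 = (0.237, 0.275)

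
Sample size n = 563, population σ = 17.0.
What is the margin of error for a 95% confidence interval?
Margin of error = 1.40

Margin of error = z* · σ/√n
= 1.960 · 17.0/√563
= 1.960 · 17.0/23.7276
= 1.40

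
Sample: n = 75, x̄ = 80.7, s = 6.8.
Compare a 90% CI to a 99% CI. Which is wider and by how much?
99% CI is wider by 1.53

df = 74
90% CI: t* = 1.666, (79.39, 82.01), width = 2 · t* · s/√n = 2.62
99% CI: t* = 2.644, (78.62, 82.78), width = 2 · t* · s/√n = 4.15

The 99% CI is wider by 4.15 - 2.62 = 1.53.
Higher confidence requires a wider interval.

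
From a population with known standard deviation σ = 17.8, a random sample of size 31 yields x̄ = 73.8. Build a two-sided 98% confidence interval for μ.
(66.36, 81.24)

z-interval (σ known):
z* = 2.326 for 98% confidence

Margin of error = z* · σ/√n = 2.326 · 17.8/√31 = 7.44

CI: (73.8 - 7.44, 73.8 + 7.44) = (66.36, 81.24)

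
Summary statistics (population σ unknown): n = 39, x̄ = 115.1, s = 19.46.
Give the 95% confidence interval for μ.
(108.79, 121.41)

t-interval (σ unknown):
df = n - 1 = 38
t* = 2.024 for 95% confidence

Margin of error = t* · s/√n = 2.024 · 19.46/√39 = 6.31

CI: (108.79, 121.41)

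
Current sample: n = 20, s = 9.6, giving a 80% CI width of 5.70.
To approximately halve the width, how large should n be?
n ≈ 80

CI width ∝ 1/√n
To reduce width by factor 2, need √n to grow by 2 → need 2² = 4 times as many samples.

Current: n = 20, width = 5.70
New: n = 80, width ≈ 2.77

Width reduced by factor of 5.70/2.77 = 2.06.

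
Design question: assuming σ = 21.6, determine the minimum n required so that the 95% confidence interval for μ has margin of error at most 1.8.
n ≥ 554

For margin E ≤ 1.8:
n ≥ (z* · σ / E)²
n ≥ (1.960 · 21.6 / 1.8)²
n ≥ 553.19

Minimum n = 554 (rounding up)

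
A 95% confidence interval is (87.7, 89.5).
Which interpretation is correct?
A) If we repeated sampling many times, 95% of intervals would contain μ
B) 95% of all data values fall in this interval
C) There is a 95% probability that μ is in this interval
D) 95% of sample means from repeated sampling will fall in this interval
A

A) Correct — this is the frequentist long-run coverage interpretation.
B) Wrong — a CI is about the parameter μ, not individual data values.
C) Wrong — μ is fixed; the randomness lives in the interval, not in μ.
D) Wrong — coverage applies to intervals containing μ, not to future x̄ values.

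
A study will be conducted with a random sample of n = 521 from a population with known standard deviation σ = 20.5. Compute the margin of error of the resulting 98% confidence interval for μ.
Margin of error = 2.09

Margin of error = z* · σ/√n
= 2.326 · 20.5/√521
= 2.326 · 20.5/22.8254
= 2.09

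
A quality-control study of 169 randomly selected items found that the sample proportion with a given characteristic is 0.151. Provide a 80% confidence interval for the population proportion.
(0.116, 0.186)

Proportion CI:
SE = √(p̂(1-p̂)/n) = √(0.151 · 0.849 / 169) = 0.02754

z* = 1.282
Margin = z* · SE = 1.282 · 0.02754 = 0.0353

CI: 0.151 ± 0.0353 = (0.116, 0.186)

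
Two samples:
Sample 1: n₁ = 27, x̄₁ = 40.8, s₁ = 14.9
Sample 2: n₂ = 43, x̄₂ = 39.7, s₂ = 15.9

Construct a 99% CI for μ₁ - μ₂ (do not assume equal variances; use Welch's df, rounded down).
(-8.90, 11.10)

Difference: x̄₁ - x̄₂ = 1.10
SE = √(s₁²/n₁ + s₂²/n₂) = √(14.9²/27 + 15.9²/43) = 3.7552
df = 58.09 → 58 (Welch–Satterthwaite, rounded down)
t* = 2.663

CI: 1.10 ± 2.663 · 3.7552 = 1.10 ± 10.00 = (-8.90, 11.10)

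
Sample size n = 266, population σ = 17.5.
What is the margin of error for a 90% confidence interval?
Margin of error = 1.77

Margin of error = z* · σ/√n
= 1.645 · 17.5/√266
= 1.645 · 17.5/16.3095
= 1.77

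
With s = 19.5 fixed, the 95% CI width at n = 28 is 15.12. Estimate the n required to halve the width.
n ≈ 112

CI width ∝ 1/√n
To reduce width by factor 2, need √n to grow by 2 → need 2² = 4 times as many samples.

Current: n = 28, width = 15.12
New: n = 112, width ≈ 7.30

Width reduced by factor of 15.12/7.30 = 2.07.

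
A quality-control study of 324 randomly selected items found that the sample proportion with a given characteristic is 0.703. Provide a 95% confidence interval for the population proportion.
(0.653, 0.753)

Proportion CI:
SE = √(p̂(1-p̂)/n) = √(0.703 · 0.297 / 324) = 0.02539

z* = 1.960
Margin = z* · SE = 1.960 · 0.02539 = 0.0498

CI: 0.703 ± 0.0498 = (0.653, 0.753)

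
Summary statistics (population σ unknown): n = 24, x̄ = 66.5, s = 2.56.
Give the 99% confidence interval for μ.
(65.03, 67.97)

t-interval (σ unknown):
df = n - 1 = 23
t* = 2.807 for 99% confidence

Margin of error = t* · s/√n = 2.807 · 2.56/√24 = 1.47

CI: (65.03, 67.97)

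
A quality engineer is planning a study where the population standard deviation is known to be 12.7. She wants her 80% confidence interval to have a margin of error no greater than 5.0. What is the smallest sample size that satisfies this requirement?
n ≥ 11

For margin E ≤ 5.0:
n ≥ (z* · σ / E)²
n ≥ (1.282 · 12.7 / 5.0)²
n ≥ 10.60

Minimum n = 11 (rounding up)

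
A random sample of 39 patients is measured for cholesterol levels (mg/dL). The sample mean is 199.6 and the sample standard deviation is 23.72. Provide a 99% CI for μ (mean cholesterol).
(189.30, 209.90)

t-interval (σ unknown):
df = n - 1 = 38
t* = 2.712 for 99% confidence

Margin of error = t* · s/√n = 2.712 · 23.72/√39 = 10.30

CI: (189.30, 209.90)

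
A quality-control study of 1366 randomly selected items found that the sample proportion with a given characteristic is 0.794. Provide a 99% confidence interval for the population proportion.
(0.766, 0.822)

Proportion CI:
SE = √(p̂(1-p̂)/n) = √(0.794 · 0.206 / 1366) = 0.01094

z* = 2.576
Margin = z* · SE = 2.576 · 0.01094 = 0.0282

CI: 0.794 ± 0.0282 = (0.766, 0.822)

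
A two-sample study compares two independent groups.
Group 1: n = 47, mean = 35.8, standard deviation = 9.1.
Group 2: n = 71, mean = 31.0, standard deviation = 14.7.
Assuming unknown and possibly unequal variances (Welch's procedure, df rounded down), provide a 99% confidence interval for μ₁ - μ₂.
(-0.94, 10.54)

Difference: x̄₁ - x̄₂ = 4.80
SE = √(s₁²/n₁ + s₂²/n₂) = √(9.1²/47 + 14.7²/71) = 2.1921
df = 115.57 → 115 (Welch–Satterthwaite, rounded down)
t* = 2.619

CI: 4.80 ± 2.619 · 2.1921 = 4.80 ± 5.74 = (-0.94, 10.54)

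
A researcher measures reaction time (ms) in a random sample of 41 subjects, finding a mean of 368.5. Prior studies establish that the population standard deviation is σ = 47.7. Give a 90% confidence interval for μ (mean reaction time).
(356.25, 380.75)

z-interval (σ known):
z* = 1.645 for 90% confidence

Margin of error = z* · σ/√n = 1.645 · 47.7/√41 = 12.25

CI: (368.5 - 12.25, 368.5 + 12.25) = (356.25, 380.75)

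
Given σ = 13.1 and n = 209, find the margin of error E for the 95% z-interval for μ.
Margin of error = 1.78

Margin of error = z* · σ/√n
= 1.960 · 13.1/√209
= 1.960 · 13.1/14.4568
= 1.78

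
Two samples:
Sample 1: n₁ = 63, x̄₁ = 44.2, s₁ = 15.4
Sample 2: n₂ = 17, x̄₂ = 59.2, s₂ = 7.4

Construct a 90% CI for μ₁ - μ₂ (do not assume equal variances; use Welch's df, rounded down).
(-19.42, -10.58)

Difference: x̄₁ - x̄₂ = -15.00
SE = √(s₁²/n₁ + s₂²/n₂) = √(15.4²/63 + 7.4²/17) = 2.6430
df = 55.64 → 55 (Welch–Satterthwaite, rounded down)
t* = 1.673

CI: -15.00 ± 1.673 · 2.6430 = -15.00 ± 4.42 = (-19.42, -10.58)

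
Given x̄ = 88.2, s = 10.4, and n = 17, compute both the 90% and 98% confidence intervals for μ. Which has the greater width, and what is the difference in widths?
98% CI is wider by 4.22

df = 16
90% CI: t* = 1.746, (83.80, 92.60), width = 2 · t* · s/√n = 8.81
98% CI: t* = 2.583, (81.68, 94.72), width = 2 · t* · s/√n = 13.03

The 98% CI is wider by 13.03 - 8.81 = 4.22.
Higher confidence requires a wider interval.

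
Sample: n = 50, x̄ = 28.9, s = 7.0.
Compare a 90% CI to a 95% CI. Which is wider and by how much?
95% CI is wider by 0.66

df = 49
90% CI: t* = 1.677, (27.24, 30.56), width = 2 · t* · s/√n = 3.32
95% CI: t* = 2.010, (26.91, 30.89), width = 2 · t* · s/√n = 3.98

The 95% CI is wider by 3.98 - 3.32 = 0.66.
Higher confidence requires a wider interval.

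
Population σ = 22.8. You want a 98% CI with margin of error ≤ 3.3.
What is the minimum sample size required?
n ≥ 259

For margin E ≤ 3.3:
n ≥ (z* · σ / E)²
n ≥ (2.326 · 22.8 / 3.3)²
n ≥ 258.26

Minimum n = 259 (rounding up)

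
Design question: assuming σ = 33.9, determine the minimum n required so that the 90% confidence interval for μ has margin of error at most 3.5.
n ≥ 254

For margin E ≤ 3.5:
n ≥ (z* · σ / E)²
n ≥ (1.645 · 33.9 / 3.5)²
n ≥ 253.86

Minimum n = 254 (rounding up)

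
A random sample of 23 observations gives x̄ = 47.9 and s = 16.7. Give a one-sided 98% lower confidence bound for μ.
μ ≥ 40.30

Lower bound (one-sided):
t* = 2.183 (one-sided for 98%)
Lower bound = x̄ - t* · s/√n = 47.9 - 2.183 · 16.7/√23 = 40.30

We are 98% confident that μ ≥ 40.30.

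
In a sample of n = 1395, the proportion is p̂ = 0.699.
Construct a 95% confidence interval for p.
(0.675, 0.723)

Proportion CI:
SE = √(p̂(1-p̂)/n) = √(0.699 · 0.301 / 1395) = 0.01228

z* = 1.960
Margin = z* · SE = 1.960 · 0.01228 = 0.0241

CI: 0.699 ± 0.0241 = (0.675, 0.723)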